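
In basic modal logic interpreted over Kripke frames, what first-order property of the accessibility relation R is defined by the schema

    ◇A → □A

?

This schema is the CD axiom.
Its frame correspondent is partial functionality — ∀x ∀y ∀z (Rxy ∧ Rxz → y = z).

Partial functionality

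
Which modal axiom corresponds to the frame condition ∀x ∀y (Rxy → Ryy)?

A defining formula is □(□r → r) (the T□ axiom).

□(□r → r)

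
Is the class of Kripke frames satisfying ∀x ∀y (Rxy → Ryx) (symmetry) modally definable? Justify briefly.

Yes — defined by q → □◇q

Yes: it is symmetry, defined by the B schema q → □◇q.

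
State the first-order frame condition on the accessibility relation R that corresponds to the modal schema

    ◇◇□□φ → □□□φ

This is a Sahlqvist (Geach-type) schema ◇^2□^2φ → □^3◇^0φ.
Minimal-valuation argument: fix x; take any y with xR^2y and any z with xR^3z. Set V(φ) to the set of worlds R-reachable from y in exactly 2 steps. Then □^2φ holds at y, so the antecedent holds at x; validity forces ◇^0φ at z, giving a w with zR^0w and yR^2w.
First-order correspondent: ∀x ∀y ∀z ((xR²y ∧ xR³z) → ∃w (yR²w ∧ z = w)).

∀x ∀y ∀z ((xR²y ∧ xR³z) → ∃w (yR²w ∧ z = w))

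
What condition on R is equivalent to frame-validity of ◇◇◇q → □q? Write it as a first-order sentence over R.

This is a Sahlqvist (Geach-type) schema ◇^3□^0q → □^1◇^0q.
Minimal-valuation argument: fix x; take any y with xR^3y and any z with xR^1z. Set V(q) to the set of worlds R-reachable from y in exactly 0 steps. Then □^0q holds at y, so the antecedent holds at x; validity forces ◇^0q at z, giving a w with zR^0w and yR^0w.
First-order correspondent: ∀x ∀y ∀z ((xR³y ∧ xRz) → ∃w (y = w ∧ z = w)).

∀x ∀y ∀z ((xR³y ∧ xRz) → ∃w (y = w ∧ z = w))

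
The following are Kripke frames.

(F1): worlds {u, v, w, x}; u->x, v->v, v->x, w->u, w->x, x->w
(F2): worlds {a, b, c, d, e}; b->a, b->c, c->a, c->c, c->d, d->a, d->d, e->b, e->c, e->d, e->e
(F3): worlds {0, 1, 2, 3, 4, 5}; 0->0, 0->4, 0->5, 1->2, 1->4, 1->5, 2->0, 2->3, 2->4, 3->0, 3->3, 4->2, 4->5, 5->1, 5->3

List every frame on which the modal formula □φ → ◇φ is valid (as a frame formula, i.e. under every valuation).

The schema corresponds to seriality: ∀x ∃y Rxy.
(F1): ✓.
(F2): fails — world a has no successor.
(F3): ✓.

(F1), (F3)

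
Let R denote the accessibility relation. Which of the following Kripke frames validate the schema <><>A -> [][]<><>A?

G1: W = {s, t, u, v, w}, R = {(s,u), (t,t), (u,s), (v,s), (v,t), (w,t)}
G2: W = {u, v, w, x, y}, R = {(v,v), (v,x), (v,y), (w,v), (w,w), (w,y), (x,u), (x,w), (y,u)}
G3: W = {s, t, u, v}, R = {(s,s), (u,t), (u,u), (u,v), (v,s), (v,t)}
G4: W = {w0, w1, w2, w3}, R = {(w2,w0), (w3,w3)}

G4

Frame correspondent (Sahlqvist): forall x forall y forall z ((x R^2 y & x R^2 z) -> exists w (y = w & z R^2 w)) — i.e. a generalized confluence (Geach) condition.
G1: fails — vR²t, vR²u but no w* with t=w* and uR²w*.
G2: fails — vR²u, vR²u but no t with u=t and uR²t.
G3: fails — uR²s, uR²t but no w with s=w and tR²w.
G4: ✓.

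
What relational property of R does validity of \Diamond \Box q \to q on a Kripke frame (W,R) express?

symmetry

Replacing q by ¬q and contraposing gives the equivalent schema q → □◇q.
Suppose q→□◇q is valid. Take Rxy and set V(q)={x}. Then q at x, so □◇q at x, so ◇q at y, so some z with Ryz has q; z=x, i.e. Ryx.
Conversely, on a frame with symmetry the schema holds at every world under every valuation.
So the correspondent is symmetry.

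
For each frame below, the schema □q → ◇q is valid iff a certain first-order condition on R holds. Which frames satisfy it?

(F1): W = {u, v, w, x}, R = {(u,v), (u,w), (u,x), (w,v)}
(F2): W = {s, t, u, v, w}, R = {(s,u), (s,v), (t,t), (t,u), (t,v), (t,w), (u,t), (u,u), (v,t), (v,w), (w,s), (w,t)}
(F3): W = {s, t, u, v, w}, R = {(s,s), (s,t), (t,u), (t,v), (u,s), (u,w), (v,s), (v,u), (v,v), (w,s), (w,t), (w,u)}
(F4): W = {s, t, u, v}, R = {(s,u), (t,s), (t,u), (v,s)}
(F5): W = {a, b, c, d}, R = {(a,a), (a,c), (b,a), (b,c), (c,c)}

(F2), (F3)

This is the axiom for seriality; its first-order frame correspondent is ∀x ∃y Rxy.
(F1): fails — world v has no successor.
(F2): holds.
(F3): holds.
(F4): fails — world u has no successor.
(F5): fails — world d has no successor.
Valid on: (F2), (F3).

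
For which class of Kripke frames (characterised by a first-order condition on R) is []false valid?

□⊥ is valid iff no world has any successor (otherwise □⊥ fails at any world with one).
Conversely, any frame satisfying forall x forall y ~Rxy validates the schema.
So the correspondent is emptiness of R.

emptiness of R: forall x forall y ~Rxy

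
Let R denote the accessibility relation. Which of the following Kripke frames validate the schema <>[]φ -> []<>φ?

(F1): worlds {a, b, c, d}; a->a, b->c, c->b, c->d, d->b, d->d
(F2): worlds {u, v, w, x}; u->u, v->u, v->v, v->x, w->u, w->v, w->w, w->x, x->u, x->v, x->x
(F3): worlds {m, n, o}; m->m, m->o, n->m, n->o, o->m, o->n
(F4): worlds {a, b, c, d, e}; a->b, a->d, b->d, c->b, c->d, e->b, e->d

(F2), (F3)

The schema corresponds to convergence: forall x forall y forall z (Rxy & Rxz -> exists w (Ryw & Rzw)).
(F1): fails — Rcd and Rcb but d and b have no common successor.
(F2): ✓.
(F3): ✓.
(F4): fails — Rab and Rad but b and d have no common successor.
Valid on: (F2), (F3).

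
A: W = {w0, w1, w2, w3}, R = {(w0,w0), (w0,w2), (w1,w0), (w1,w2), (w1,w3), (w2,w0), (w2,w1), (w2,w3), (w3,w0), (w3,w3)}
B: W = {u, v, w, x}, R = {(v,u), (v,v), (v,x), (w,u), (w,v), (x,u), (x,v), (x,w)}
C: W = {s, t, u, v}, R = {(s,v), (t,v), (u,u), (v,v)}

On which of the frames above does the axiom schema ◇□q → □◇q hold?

A, C

This is the axiom for convergence; its first-order frame correspondent is ∀x ∀y ∀z (Rxy ∧ Rxz → ∃w (Ryw ∧ Rzw)).
A: ✓.
B: fails — Rvv and Rvu but v and u have no common successor.
C: ✓.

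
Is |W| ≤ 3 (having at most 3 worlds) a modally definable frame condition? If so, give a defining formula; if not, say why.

If a class were modally definable it would be closed under disjoint unions (Goldblatt–Thomason).
Any modal formula valid on each of 4 disjoint one-world frames is valid on their disjoint union (validity is preserved under disjoint unions). Each one-world frame has |W|=1≤3, but the union has |W|=4.
So the class is not modally definable.

No — not modally definable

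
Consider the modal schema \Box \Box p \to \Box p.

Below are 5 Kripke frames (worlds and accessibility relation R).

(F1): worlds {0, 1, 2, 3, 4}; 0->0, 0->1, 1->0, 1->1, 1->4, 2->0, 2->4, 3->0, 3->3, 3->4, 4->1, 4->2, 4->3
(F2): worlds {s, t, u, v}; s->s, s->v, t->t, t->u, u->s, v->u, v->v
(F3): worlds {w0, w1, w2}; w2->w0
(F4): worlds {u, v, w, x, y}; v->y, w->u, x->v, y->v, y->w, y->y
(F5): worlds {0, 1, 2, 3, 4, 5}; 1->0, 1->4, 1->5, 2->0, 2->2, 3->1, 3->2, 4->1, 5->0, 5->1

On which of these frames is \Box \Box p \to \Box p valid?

(F2)

The schema corresponds to density: \forall x \forall y (Rxy \to \exists z (Rxz \wedge Rzy)).
(F1): fails — R24 but no z with R2z and Rz4.
(F2): ✓.
(F3): fails — Rw2w0 but no z with Rw2z and Rzw0.
(F4): fails — Rwu but no z with Rwz and Rzu.
(F5): fails — R31 but no z with R3z and Rz1.
Valid on: (F2).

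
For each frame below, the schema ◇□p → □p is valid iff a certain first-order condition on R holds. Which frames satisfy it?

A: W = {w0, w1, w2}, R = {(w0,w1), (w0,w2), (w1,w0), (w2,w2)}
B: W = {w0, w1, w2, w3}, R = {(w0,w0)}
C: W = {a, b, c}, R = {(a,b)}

B

The schema corresponds to the Euclidean property: ∀x ∀y ∀z (Rxy ∧ Rxz → Ryz).
A: fails — Rw0w1 and Rw0w1 but not Rw1w1.
B: holds.
C: fails — Rab and Rab but not Rbb.
Valid on: B.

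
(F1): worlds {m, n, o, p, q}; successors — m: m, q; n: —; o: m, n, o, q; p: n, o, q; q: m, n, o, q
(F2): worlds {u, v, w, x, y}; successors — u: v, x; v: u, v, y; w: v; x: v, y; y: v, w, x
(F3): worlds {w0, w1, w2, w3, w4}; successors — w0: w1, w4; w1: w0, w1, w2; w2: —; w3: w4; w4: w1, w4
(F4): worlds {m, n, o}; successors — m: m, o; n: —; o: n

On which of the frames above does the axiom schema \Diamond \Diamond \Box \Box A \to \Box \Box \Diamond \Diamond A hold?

(F2)

Frame correspondent (Sahlqvist): \forall x \forall y \forall z ((x R^2 y \wedge x R^2 z) \to \exists w (y R^2 w \wedge z R^2 w)) — i.e. a generalized confluence (Geach) condition.
(F1): fails — mR²m, mR²n but no w with mR²w and nR²w.
(F2): condition met.
(F3): fails — w0R²w0, w0R²w2 but no w with w0R²w and w2R²w.
(F4): fails — mR²m, mR²n but no w with mR²w and nR²w.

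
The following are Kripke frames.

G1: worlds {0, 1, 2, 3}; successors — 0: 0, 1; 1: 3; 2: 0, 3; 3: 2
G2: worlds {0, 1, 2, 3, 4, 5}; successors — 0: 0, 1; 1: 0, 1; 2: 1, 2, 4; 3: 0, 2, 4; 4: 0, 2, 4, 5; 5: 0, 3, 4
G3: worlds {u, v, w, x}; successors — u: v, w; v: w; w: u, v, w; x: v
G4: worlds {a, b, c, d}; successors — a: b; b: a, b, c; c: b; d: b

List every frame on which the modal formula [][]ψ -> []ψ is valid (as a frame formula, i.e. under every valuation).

G4

Frame correspondent (Sahlqvist): forall x forall y (Rxy -> exists z (Rxz & Rzy)) — i.e. density.
G1: fails — R32 but no z with R3z and Rz2.
G2: fails — R53 but no z with R5z and Rz3.
G3: fails — Rxv but no z with Rxz and Rzv.
G4: holds.
Valid on: G4.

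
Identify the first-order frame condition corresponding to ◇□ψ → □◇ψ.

Suppose ◇□ψ→□◇ψ is valid. Take Rxy, Rxz and set V(ψ)={w : Ryw}. Then □ψ at y so ◇□ψ at x, so □◇ψ at x, so ◇ψ at z, giving w with Rzw and Ryw.
Conversely, on a frame with convergence the schema holds at every world under every valuation.
Frame condition: ∀x ∀y ∀z (Rxy ∧ Rxz → ∃w (Ryw ∧ Rzw)).

convergence: ∀x ∀y ∀z (Rxy ∧ Rxz → ∃w (Ryw ∧ Rzw))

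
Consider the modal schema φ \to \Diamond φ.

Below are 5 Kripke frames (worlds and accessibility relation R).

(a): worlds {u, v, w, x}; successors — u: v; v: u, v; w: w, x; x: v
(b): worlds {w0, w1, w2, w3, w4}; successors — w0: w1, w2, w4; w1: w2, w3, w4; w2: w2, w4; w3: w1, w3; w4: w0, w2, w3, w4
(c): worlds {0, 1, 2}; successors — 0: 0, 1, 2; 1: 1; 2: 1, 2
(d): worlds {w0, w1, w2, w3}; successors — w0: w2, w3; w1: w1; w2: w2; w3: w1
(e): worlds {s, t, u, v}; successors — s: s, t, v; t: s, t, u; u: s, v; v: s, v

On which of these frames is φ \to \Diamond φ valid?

Frame correspondent (Sahlqvist): \forall x Rxx — i.e. reflexivity.
(a): fails — world u does not see itself.
(b): fails — world w0 does not see itself.
(c): condition met.
(d): fails — world w0 does not see itself.
(e): fails — world u does not see itself.
Valid on: (c).

(c)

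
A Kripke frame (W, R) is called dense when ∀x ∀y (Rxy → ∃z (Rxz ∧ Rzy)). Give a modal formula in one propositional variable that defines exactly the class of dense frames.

□□p → □p

The condition is density. The C4 schema □□p → □p defines it.
Suppose □□p→□p is valid. Take Rxy and set V(p)={w : xR²w}. Then □□p at x, so □p at x, so p at y, i.e. ∃z(Rxz∧Rzy).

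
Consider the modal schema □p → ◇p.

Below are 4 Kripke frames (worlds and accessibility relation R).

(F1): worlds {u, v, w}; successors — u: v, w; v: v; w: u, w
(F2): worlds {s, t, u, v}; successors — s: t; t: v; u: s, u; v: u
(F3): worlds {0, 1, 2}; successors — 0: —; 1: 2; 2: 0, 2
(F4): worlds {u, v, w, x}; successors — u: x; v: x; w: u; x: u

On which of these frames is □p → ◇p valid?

(F1), (F2), (F4)

The schema corresponds to seriality: ∀x ∃y Rxy.
(F1): condition met.
(F2): condition met.
(F3): fails — world 0 has no successor.
(F4): condition met.
Valid on: (F1), (F2), (F4).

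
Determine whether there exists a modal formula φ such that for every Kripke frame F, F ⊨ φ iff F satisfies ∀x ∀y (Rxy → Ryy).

Yes, by □(□q → q)

Yes: it is shift-reflexivity, defined by the T□ schema □(□q → q).
Suppose □(□q→q) is valid. Take Rxy and set V(q)={w : Ryw}. Then at y, □q holds; since □(□q→q) at x, □q→q at y, so q at y, i.e. Ryy.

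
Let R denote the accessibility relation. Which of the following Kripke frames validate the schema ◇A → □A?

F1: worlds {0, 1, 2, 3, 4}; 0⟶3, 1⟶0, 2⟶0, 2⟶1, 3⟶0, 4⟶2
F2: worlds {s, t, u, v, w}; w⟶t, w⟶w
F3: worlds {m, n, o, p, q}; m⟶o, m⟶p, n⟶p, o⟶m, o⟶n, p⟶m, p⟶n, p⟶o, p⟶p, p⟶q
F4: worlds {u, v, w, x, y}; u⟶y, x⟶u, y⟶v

This is the axiom for partial functionality; its first-order frame correspondent is ∀x ∀y ∀z (Rxy ∧ Rxz → y = z).
F1: fails — 2 sees both 0 and 1.
F2: fails — w sees both t and w.
F3: fails — m sees both o and p.
F4: condition met.
Valid on: F4.

F4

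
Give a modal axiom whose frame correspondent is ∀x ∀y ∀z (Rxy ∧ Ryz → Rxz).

□p → □□p

The condition is transitivity. The 4 schema □p → □□p defines it.
Suppose □p→□□p is valid. Take Rxy, Ryz and set V(p)={w : Rxw}. Then □p at x, so □□p at x, so □p at y, so p at z, i.e. Rxz.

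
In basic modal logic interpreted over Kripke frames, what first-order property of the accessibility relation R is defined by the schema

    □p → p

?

reflexivity

Suppose □p→p is valid. At any x set V(p)={w : Rxw}. Then □p holds at x, so p holds at x, i.e. Rxx.
The converse is a direct semantic check.
So the correspondent is reflexivity.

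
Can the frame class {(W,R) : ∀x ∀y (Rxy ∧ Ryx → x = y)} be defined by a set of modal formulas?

Any modally definable frame class is closed under surjective bounded morphisms.
The 8-cycle (worlds w0,w1,w2,w3,w4,w5,w6,w7 with w0→w1→w2→w3→w4→w5→w6→w7→w0) is antisymmetric. Sending even-indexed worlds to a and odd-indexed worlds to b is a surjective bounded morphism onto the two-world frame with a↔b, which is not antisymmetric.
So no modal formula (or set of formulas) defines exactly the antisymmetric frames.

Not definable by any modal formula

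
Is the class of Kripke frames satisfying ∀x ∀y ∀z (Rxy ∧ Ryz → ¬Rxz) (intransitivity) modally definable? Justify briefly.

Not modally definable

Modal frame validity is preserved under surjective bounded morphisms.
The 3-cycle (worlds w0,w1,w2 with w0→w1→w2→w0) is intransitive. Mapping every world to a single reflexive point • is a surjective bounded morphism; the reflexive point is not intransitive (R••∧R•• but R••).
So the class is not modally definable.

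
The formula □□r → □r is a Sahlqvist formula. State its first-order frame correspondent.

Suppose □□r→□r is valid. Take Rxy and set V(r)={w : xR²w}. Then □□r at x, so □r at x, so r at y, i.e. ∃z(Rxz∧Rzy).

density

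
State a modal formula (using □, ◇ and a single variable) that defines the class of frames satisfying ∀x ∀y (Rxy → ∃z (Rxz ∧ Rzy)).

The condition is density. The C4 schema □□r → □r defines it.

□□r → □r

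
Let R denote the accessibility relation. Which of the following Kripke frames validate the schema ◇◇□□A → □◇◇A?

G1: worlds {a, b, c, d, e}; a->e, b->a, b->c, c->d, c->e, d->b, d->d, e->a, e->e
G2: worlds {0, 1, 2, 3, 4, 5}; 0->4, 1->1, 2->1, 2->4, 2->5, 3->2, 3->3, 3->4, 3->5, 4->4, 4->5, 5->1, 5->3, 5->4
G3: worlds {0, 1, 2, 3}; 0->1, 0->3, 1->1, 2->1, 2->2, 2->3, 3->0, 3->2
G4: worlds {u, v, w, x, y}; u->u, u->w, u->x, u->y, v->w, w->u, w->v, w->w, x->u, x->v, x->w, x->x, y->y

G1, G2, G3

The schema corresponds to a generalized confluence (Geach) condition: ∀x ∀y ∀z ((xR²y ∧ xRz) → ∃w (yR²w ∧ zR²w)).
G1: satisfies the condition.
G2: satisfies the condition.
G3: satisfies the condition.
G4: fails — uR²v, uRy but no t with vR²t and yR²t.
Valid on: G1, G2, G3.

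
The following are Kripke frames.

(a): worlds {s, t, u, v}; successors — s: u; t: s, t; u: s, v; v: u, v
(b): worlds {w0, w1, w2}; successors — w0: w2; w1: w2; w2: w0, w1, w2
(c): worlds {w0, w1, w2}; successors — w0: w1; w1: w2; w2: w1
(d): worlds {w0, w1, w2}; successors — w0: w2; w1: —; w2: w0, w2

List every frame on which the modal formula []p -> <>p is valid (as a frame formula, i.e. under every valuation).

The schema corresponds to seriality: forall x exists y Rxy.
(a): holds.
(b): holds.
(c): holds.
(d): fails — world w1 has no successor.

(a), (b), (c)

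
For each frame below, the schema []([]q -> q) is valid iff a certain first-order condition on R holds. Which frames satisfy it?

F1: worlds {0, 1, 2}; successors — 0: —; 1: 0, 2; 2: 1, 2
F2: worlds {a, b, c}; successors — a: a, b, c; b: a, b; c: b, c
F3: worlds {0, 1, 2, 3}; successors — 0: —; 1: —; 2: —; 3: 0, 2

This is the axiom for shift-reflexivity; its first-order frame correspondent is forall x forall y (Rxy -> Ryy).
F1: fails — R10 but not R00.
F2: satisfies the condition.
F3: fails — R32 but not R22.
Valid on: F2.

F2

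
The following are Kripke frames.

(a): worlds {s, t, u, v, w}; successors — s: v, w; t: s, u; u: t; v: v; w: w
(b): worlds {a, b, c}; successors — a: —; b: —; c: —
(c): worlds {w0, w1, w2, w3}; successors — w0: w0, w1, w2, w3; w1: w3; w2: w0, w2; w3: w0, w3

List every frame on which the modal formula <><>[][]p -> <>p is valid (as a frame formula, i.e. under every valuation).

This is the axiom for a generalized confluence (Geach) condition; its first-order frame correspondent is forall x forall y (x R^2 y -> exists w (y R^2 w & xRw)).
(a): fails — tR²t but no w* with tR²w* and tRw*.
(b): satisfies the condition.
(c): satisfies the condition.

(b), (c)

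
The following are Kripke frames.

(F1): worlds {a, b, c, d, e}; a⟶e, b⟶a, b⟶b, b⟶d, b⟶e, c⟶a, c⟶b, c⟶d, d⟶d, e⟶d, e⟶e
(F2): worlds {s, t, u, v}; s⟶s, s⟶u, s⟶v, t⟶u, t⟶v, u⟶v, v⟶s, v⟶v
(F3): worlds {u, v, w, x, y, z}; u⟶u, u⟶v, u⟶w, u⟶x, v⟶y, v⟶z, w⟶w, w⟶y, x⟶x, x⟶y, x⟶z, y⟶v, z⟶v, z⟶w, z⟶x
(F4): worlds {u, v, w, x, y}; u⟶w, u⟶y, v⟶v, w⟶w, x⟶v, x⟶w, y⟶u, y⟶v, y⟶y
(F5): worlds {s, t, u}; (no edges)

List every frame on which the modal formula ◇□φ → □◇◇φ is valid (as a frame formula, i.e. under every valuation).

(F2), (F5)

This is the axiom for a generalized confluence (Geach) condition; its first-order frame correspondent is ∀x ∀y ∀z ((xRy ∧ xRz) → ∃w (yRw ∧ zR²w)).
(F1): fails — bRa, bRd but no w with aRw and dR²w.
(F2): holds.
(F3): fails — uRv, uRv but no t with vRt and vR²t.
(F4): fails — uRy, uRw but no t with yRt and wR²t.
(F5): holds.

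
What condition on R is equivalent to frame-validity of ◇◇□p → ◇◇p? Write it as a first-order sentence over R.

This is a Sahlqvist (Geach-type) schema ◇^2□^1p → □^0◇^2p.
First-order correspondent: ∀x ∀y (xR²y → ∃w (yRw ∧ xR²w)).

∀x ∀y (xR²y → ∃w (yRw ∧ xR²w))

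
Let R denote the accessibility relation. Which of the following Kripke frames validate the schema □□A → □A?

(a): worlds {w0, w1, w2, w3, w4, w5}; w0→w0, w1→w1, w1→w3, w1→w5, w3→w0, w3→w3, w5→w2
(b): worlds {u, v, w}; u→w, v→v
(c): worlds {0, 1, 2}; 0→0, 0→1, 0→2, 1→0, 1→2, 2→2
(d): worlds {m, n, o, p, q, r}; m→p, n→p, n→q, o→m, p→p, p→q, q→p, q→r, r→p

The schema corresponds to density: ∀x ∀y (Rxy → ∃z (Rxz ∧ Rzy)).
(a): fails — Rw5w2 but no z with Rw5z and Rzw2.
(b): fails — Ruw but no z with Ruz and Rzw.
(c): condition met.
(d): fails — Rom but no z with Roz and Rzm.
Valid on: (c).

(c)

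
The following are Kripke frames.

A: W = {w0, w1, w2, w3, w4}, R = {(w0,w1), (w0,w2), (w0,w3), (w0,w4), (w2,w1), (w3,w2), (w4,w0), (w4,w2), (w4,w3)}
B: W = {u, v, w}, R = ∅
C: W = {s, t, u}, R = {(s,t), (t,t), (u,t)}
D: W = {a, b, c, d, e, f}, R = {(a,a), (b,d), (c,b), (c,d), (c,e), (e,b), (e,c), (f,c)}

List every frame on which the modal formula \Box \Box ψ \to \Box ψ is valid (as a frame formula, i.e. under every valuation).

B, C

Frame correspondent (Sahlqvist): \forall x \forall y (Rxy \to \exists z (Rxz \wedge Rzy)) — i.e. density.
A: fails — Rw0w4 but no z with Rw0z and Rzw4.
B: ✓.
C: ✓.
D: fails — Rfc but no z with Rfz and Rzc.
Valid on: B, C.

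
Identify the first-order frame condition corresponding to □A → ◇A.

seriality: ∀x ∃y Rxy

Suppose □A→◇A is valid. At any x set V(A)=W. Then □A at x, so ◇A at x, so x has a successor.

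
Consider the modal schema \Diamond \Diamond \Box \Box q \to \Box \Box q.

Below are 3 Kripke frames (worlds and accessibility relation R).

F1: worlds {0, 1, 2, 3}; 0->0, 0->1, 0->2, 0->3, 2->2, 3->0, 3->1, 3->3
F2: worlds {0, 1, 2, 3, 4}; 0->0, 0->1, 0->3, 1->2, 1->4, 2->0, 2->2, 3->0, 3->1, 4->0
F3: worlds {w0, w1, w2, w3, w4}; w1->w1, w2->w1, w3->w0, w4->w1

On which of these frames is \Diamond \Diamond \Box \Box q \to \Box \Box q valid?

The schema corresponds to a generalized confluence (Geach) condition: \forall x \forall y \forall z ((x R^2 y \wedge x R^2 z) \to \exists w (y R^2 w \wedge z = w)).
F1: fails — 0R²1, 0R²0 but no w with 1R²w and 0=w.
F2: fails — 0R²1, 0R²1 but no w with 1R²w and 1=w.
F3: holds.

F3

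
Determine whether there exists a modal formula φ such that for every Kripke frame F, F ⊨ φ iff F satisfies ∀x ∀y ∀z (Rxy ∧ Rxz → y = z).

The condition is partial functionality. A defining modal formula is ◇p → □p.

Definable; ◇p → □p defines it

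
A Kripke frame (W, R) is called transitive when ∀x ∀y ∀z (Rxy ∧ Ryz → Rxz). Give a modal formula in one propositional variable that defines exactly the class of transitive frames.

A defining formula is □ψ → □□ψ (the 4 axiom).
Suppose □ψ→□□ψ is valid. Take Rxy, Ryz and set V(ψ)={w : Rxw}. Then □ψ at x, so □□ψ at x, so □ψ at y, so ψ at z, i.e. Rxz.

□ψ → □□ψ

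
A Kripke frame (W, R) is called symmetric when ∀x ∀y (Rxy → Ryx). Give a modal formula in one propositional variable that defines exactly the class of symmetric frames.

r → □◇r

A defining formula is r → □◇r (the B axiom).
Suppose r→□◇r is valid. Take Rxy and set V(r)={x}. Then r at x, so □◇r at x, so ◇r at y, so some z with Ryz has r; z=x, i.e. Ryx.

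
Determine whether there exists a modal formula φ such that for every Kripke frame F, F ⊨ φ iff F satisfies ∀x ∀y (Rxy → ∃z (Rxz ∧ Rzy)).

Yes, by □□q → □q

The condition is density. A defining modal formula is □□q → □q.
Suppose □□q→□q is valid. Take Rxy and set V(q)={w : xR²w}. Then □□q at x, so □q at x, so q at y, i.e. ∃z(Rxz∧Rzy).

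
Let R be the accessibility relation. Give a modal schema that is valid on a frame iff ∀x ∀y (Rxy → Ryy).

A defining formula is □(□p → p) (the T□ axiom).
Suppose □(□p→p) is valid. Take Rxy and set V(p)={w : Ryw}. Then at y, □p holds; since □(□p→p) at x, □p→p at y, so p at y, i.e. Ryy.

□(□p → p)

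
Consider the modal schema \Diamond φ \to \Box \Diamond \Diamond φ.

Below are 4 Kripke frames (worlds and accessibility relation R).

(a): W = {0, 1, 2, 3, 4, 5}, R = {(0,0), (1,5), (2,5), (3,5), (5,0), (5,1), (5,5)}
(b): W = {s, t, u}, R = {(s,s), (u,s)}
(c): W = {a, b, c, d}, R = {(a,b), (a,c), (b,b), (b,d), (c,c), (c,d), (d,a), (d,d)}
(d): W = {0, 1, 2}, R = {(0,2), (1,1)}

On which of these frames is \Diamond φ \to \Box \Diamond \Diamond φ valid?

(b)

The schema corresponds to a generalized confluence (Geach) condition: \forall x \forall y \forall z ((xRy \wedge xRz) \to \exists w (y = w \wedge z R^2 w)).
(a): fails — 5R1, 5R0 but no w with 1=w and 0R²w.
(b): condition met.
(c): fails — aRb, aRc but no w with b=w and cR²w.
(d): fails — 0R2, 0R2 but no w with 2=w and 2R²w.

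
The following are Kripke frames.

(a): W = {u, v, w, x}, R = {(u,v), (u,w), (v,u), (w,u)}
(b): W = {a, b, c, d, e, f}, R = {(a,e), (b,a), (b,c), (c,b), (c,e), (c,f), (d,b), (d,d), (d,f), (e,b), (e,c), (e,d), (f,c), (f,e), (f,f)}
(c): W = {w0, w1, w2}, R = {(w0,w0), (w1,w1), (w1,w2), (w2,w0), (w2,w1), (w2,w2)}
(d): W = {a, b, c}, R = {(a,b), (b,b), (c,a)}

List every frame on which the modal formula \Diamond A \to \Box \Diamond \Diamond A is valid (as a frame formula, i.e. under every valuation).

The schema corresponds to a generalized confluence (Geach) condition: \forall x \forall y \forall z ((xRy \wedge xRz) \to \exists w (y = w \wedge z R^2 w)).
(a): ✓.
(b): fails — bRa, bRa but no w with a=w and aR²w.
(c): fails — w2Rw1, w2Rw0 but no w with w1=w and w0R²w.
(d): fails — cRa, cRa but no w with a=w and aR²w.
Valid on: (a).

(a)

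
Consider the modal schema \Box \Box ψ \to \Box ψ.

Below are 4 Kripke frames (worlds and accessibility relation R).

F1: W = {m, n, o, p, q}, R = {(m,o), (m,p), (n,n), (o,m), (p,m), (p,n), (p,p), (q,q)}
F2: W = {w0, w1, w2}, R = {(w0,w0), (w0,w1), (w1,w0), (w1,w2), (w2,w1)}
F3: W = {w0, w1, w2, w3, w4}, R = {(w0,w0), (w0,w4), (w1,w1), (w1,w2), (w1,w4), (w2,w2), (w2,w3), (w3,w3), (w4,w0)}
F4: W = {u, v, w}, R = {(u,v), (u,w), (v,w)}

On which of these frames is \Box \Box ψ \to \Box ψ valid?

F3

Frame correspondent (Sahlqvist): \forall x \forall y (Rxy \to \exists z (Rxz \wedge Rzy)) — i.e. density.
F1: fails — Rom but no z with Roz and Rzm.
F2: fails — Rw1w2 but no z with Rw1z and Rzw2.
F3: holds.
F4: fails — Ruv but no z with Ruz and Rzv.
Valid on: F3.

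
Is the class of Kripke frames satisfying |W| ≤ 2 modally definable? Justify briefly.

No — not modally definable

If a class were modally definable it would be closed under disjoint unions (Goldblatt–Thomason).
Any modal formula valid on each of 3 disjoint one-world frames is valid on their disjoint union (validity is preserved under disjoint unions). Each one-world frame has |W|=1≤2, but the union has |W|=3.
So no modal formula (or set of formulas) defines exactly the |W|≤2 frames.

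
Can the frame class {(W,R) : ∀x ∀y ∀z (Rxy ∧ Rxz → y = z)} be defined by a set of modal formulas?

This is a Sahlqvist condition; the CD axiom ◇r → □r defines it.
Suppose ◇r→□r is valid. Take Rxy, Rxz and set V(r)={y}. Then ◇r at x, so □r at x, so r at z, i.e. z=y.

Yes — defined by ◇r → □r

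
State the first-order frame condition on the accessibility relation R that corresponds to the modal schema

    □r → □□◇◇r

∀x ∀z (xR²z → ∃w (xRw ∧ zR²w))

This is a Sahlqvist (Geach-type) schema ◇^0□^1r → □^2◇^2r.
Minimal-valuation argument: fix x; take any y with xR^0y and any z with xR^2z. Set V(r) to the set of worlds R-reachable from y in exactly 1 step. Then □^1r holds at y, so the antecedent holds at x; validity forces ◇^2r at z, giving a w with zR^2w and yR^1w.
First-order correspondent: ∀x ∀z (xR²z → ∃w (xRw ∧ zR²w)).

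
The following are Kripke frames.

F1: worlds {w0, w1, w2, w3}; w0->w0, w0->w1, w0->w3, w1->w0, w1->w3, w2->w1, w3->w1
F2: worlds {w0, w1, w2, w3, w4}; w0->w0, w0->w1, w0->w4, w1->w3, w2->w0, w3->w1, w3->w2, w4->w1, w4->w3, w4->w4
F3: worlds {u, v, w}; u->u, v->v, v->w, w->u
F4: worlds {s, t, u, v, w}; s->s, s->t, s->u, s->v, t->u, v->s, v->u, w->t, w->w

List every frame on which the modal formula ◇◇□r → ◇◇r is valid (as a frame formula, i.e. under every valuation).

This is the axiom for a generalized confluence (Geach) condition; its first-order frame correspondent is ∀x ∀y (xR²y → ∃w (yRw ∧ xR²w)).
F1: fails — w2R²w3 but no w with w3Rw and w2R²w.
F2: fails — w1R²w1 but no w with w1Rw and w1R²w.
F3: ✓.
F4: fails — sR²u but no w* with uRw* and sR²w*.
Valid on: F3.

F3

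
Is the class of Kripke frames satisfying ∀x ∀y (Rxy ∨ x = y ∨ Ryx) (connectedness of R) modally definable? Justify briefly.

Modal frame validity is preserved under disjoint unions.
Take 2 disjoint single-world reflexive frames: each is trivially connected, but their disjoint union has 2 worlds with no edge between distinct components, so it is not connected.
So no modal formula (or set of formulas) defines exactly the connected frames.

Not modally definable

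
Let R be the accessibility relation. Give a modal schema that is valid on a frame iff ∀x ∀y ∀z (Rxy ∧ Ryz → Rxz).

□p → □□p

A defining formula is □p → □□p (the 4 axiom).
Suppose □p→□□p is valid. Take Rxy, Ryz and set V(p)={w : Rxw}. Then □p at x, so □□p at x, so □p at y, so p at z, i.e. Rxz.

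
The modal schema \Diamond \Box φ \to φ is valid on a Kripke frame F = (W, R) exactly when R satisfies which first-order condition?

Symmetry

This schema is equivalent to the B axiom φ → □◇φ.
Its frame correspondent is symmetry — \forall x \forall y (Rxy \to Ryx).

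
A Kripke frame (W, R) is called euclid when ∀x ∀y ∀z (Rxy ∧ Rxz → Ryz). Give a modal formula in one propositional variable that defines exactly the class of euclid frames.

This is the Euclidean property; the standard corresponding axiom is 5: ◇r → □◇r.
Suppose ◇r→□◇r is valid. Take Rxy, Rxz and set V(r)={y}. Then ◇r at x, so □◇r at x, so ◇r at z, so some w with Rzw has r; w=y, i.e. Rzy. By symmetry of the argument, Ryz.

◇r → □◇r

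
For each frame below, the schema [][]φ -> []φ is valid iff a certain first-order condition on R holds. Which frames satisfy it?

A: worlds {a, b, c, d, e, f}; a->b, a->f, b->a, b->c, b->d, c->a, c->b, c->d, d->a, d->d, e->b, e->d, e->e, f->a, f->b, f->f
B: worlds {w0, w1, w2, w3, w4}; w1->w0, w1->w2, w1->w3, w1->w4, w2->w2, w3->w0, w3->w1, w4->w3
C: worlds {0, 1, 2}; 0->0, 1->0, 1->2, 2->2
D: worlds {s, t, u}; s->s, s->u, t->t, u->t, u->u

Frame correspondent (Sahlqvist): forall x forall y (Rxy -> exists z (Rxz & Rzy)) — i.e. density.
A: fails — Rbc but no z with Rbz and Rzc.
B: fails — Rw3w1 but no z with Rw3z and Rzw1.
C: satisfies the condition.
D: satisfies the condition.

C, D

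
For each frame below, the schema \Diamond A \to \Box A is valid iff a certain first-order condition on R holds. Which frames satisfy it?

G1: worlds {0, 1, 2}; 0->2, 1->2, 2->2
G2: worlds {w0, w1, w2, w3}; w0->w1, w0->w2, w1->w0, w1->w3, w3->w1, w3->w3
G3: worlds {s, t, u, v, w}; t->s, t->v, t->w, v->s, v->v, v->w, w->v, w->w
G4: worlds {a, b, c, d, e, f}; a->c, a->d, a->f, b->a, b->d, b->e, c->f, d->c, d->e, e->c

The schema corresponds to partial functionality: \forall x \forall y \forall z (Rxy \wedge Rxz \to y = z).
G1: satisfies the condition.
G2: fails — w0 sees both w1 and w2.
G3: fails — t sees both s and v.
G4: fails — a sees both c and d.

G1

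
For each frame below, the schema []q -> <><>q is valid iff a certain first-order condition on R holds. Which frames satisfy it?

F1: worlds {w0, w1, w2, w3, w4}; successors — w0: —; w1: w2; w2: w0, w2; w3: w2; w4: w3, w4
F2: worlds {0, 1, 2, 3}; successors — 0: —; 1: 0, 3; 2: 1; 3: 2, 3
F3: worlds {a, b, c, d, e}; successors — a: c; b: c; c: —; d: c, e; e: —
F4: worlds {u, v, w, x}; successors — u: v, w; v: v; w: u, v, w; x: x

The schema corresponds to a generalized confluence (Geach) condition: forall x exists w (xRw & x R^2 w).
F1: fails — at w0 but no w with w0Rw and w0R²w.
F2: fails — at 0 but no w with 0Rw and 0R²w.
F3: fails — at a but no w with aRw and aR²w.
F4: holds.
Valid on: F4.

F4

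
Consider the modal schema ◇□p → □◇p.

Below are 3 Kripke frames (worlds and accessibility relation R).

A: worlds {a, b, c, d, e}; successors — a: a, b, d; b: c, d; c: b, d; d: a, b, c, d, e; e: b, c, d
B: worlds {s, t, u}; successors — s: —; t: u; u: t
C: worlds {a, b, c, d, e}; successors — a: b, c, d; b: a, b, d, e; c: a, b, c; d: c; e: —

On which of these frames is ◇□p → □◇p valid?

This is the axiom for convergence; its first-order frame correspondent is ∀x ∀y ∀z (Rxy ∧ Rxz → ∃w (Ryw ∧ Rzw)).
A: condition met.
B: condition met.
C: fails — Rab and Rad but b and d have no common successor.

A, B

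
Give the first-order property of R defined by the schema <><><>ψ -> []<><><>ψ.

This is a Sahlqvist (Geach-type) schema ◇^3□^0ψ → □^1◇^3ψ.
Minimal-valuation argument: fix x; take any y with xR^3y and any z with xR^1z. Set V(ψ) to the set of worlds R-reachable from y in exactly 0 steps. Then □^0ψ holds at y, so the antecedent holds at x; validity forces ◇^3ψ at z, giving a w with zR^3w and yR^0w.
First-order correspondent: forall x forall y forall z ((x R^3 y & xRz) -> exists w (y = w & z R^3 w)).

forall x forall y forall z ((x R^3 y & xRz) -> exists w (y = w & z R^3 w))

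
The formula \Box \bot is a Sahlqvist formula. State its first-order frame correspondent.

emptiness of R

This schema is the Ver axiom.
It corresponds to emptiness of R: \forall x \forall y \neg Rxy.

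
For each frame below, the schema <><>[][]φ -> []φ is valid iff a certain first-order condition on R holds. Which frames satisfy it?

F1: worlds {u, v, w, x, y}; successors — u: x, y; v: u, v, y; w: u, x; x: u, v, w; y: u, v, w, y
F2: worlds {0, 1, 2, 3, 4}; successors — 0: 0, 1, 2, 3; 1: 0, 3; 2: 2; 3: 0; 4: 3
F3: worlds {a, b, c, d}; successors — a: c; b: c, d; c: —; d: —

This is the axiom for a generalized confluence (Geach) condition; its first-order frame correspondent is forall x forall y forall z ((x R^2 y & xRz) -> exists w (y R^2 w & z = w)).
F1: fails — uR²u, uRx but no t with uR²t and x=t.
F2: fails — 0R²2, 0R0 but no w with 2R²w and 0=w.
F3: holds.
Valid on: F3.

F3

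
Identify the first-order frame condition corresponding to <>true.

This schema is equivalent to the D axiom □ψ → ◇ψ.
It corresponds to seriality: forall x exists y Rxy.

seriality: forall x exists y Rxy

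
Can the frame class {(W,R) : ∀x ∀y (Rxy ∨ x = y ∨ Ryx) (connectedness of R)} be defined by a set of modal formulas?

Not definable by any modal formula

Any modally definable frame class is closed under disjoint unions.
Take 2 disjoint single-world reflexive frames: each is trivially connected, but their disjoint union has 2 worlds with no edge between distinct components, so it is not connected.
So the class is not modally definable.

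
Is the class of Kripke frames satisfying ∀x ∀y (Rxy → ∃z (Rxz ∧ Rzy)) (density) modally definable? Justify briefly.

Yes — defined by □□r → □r

The condition is density. A defining modal formula is □□r → □r.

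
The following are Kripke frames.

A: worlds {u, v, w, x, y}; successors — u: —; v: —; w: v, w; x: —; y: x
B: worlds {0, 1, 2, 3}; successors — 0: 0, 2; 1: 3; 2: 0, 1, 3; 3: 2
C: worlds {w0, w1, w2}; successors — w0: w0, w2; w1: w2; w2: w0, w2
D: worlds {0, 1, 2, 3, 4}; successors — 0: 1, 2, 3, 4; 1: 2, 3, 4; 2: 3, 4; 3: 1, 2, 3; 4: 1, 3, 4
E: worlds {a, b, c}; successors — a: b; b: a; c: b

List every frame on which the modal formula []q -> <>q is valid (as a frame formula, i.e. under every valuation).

The schema corresponds to seriality: forall x exists y Rxy.
A: fails — world u has no successor.
B: satisfies the condition.
C: satisfies the condition.
D: satisfies the condition.
E: satisfies the condition.

B, C, D, E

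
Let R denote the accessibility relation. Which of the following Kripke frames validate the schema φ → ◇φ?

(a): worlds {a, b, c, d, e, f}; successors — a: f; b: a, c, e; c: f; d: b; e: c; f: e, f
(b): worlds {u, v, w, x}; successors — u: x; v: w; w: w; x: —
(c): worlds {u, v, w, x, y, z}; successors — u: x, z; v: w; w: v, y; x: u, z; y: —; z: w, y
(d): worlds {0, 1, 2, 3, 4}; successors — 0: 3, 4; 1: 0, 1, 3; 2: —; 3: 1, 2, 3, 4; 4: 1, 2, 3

This is the axiom for reflexivity; its first-order frame correspondent is ∀x Rxx.
(a): fails — world a does not see itself.
(b): fails — world u does not see itself.
(c): fails — world u does not see itself.
(d): fails — world 0 does not see itself.

none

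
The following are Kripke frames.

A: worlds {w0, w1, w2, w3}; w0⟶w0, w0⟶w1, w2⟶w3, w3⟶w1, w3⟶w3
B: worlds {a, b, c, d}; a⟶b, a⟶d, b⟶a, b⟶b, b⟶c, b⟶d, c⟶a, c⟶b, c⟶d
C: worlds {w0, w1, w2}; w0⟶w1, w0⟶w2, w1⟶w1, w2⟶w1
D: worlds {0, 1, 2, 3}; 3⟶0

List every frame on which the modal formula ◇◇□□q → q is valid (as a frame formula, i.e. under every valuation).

This is the axiom for a generalized confluence (Geach) condition; its first-order frame correspondent is ∀x ∀y (xR²y → ∃w (yR²w ∧ x = w)).
A: fails — w0R²w1 but no w with w1R²w and w0=w.
B: fails — aR²d but no w with dR²w and a=w.
C: fails — w0R²w1 but no w with w1R²w and w0=w.
D: ✓.

D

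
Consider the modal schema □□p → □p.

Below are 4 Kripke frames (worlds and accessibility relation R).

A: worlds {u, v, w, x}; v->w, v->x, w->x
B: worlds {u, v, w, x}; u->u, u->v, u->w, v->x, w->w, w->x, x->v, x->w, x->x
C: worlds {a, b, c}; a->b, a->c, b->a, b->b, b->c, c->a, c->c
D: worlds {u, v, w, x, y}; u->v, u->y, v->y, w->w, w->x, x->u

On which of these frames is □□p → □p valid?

B, C

Frame correspondent (Sahlqvist): ∀x ∀y (Rxy → ∃z (Rxz ∧ Rzy)) — i.e. density.
A: fails — Rwx but no z with Rwz and Rzx.
B: ✓.
C: ✓.
D: fails — Ruv but no z with Ruz and Rzv.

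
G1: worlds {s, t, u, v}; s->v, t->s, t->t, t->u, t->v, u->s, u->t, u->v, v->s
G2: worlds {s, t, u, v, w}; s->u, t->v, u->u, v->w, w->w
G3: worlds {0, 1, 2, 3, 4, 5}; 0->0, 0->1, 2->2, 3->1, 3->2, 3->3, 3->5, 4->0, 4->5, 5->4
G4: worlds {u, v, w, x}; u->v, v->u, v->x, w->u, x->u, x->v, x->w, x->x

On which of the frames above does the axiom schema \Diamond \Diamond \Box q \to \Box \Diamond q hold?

This is the axiom for a generalized confluence (Geach) condition; its first-order frame correspondent is \forall x \forall y \forall z ((x R^2 y \wedge xRz) \to \exists w (yRw \wedge zRw)).
G1: fails — sR²s, sRv but no w with sRw and vRw.
G2: condition met.
G3: fails — 0R²0, 0R1 but no w with 0Rw and 1Rw.
G4: fails — uR²u, uRv but no t with uRt and vRt.

G2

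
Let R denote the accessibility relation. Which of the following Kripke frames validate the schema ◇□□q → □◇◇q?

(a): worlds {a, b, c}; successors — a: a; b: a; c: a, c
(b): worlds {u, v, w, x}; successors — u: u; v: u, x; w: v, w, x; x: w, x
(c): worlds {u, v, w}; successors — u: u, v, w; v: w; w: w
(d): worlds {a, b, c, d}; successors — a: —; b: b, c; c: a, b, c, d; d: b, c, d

(a), (c)

The schema corresponds to a generalized confluence (Geach) condition: ∀x ∀y ∀z ((xRy ∧ xRz) → ∃w (yR²w ∧ zR²w)).
(a): satisfies the condition.
(b): fails — vRu, vRx but no t with uR²t and xR²t.
(c): satisfies the condition.
(d): fails — cRa, cRa but no w with aR²w and aR²w.
Valid on: (a), (c).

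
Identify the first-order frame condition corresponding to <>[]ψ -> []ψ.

the Euclidean property: forall x forall y forall z (Rxy & Rxz -> Ryz)

Replacing ψ by ¬ψ and contraposing gives the equivalent schema ◇ψ → □◇ψ.
Suppose ◇ψ→□◇ψ is valid. Take Rxy, Rxz and set V(ψ)={y}. Then ◇ψ at x, so □◇ψ at x, so ◇ψ at z, so some w with Rzw has ψ; w=y, i.e. Rzy. By symmetry of the argument, Ryz.
Conversely, on a frame with the Euclidean property the schema holds at every world under every valuation.
Frame condition: forall x forall y forall z (Rxy & Rxz -> Ryz).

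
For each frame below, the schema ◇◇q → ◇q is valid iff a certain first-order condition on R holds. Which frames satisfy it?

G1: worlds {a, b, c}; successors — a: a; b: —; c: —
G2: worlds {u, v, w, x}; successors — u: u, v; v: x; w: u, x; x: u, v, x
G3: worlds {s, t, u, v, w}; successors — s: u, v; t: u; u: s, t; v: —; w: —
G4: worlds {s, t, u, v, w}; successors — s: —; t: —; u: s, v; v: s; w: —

G1, G4

Frame correspondent (Sahlqvist): ∀x ∀y ∀z (Rxy ∧ Ryz → Rxz) — i.e. transitivity.
G1: satisfies the condition.
G2: fails — Ruv and Rvx but not Rux.
G3: fails — Rut and Rtu but not Ruu.
G4: satisfies the condition.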